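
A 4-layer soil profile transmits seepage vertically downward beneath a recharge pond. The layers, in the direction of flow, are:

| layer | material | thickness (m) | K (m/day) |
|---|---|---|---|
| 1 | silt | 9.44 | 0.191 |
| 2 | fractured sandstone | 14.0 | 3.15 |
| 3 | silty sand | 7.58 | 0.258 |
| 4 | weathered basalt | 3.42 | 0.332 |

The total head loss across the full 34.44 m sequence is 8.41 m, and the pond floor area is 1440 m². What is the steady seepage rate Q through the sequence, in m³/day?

129

Flow is perpendicular to layering, so the layers act in series and the equivalent K is the thickness-weighted harmonic mean.
Total thickness L = 9.44 + 14.0 + 7.58 + 3.42 = 34.44 m.
Σ(b_i/K_i) = 9.44/0.191 + 14.0/3.15 + 7.58/0.258 + 3.42/0.332 = 93.55 d.
K_eq = L / Σ(b_i/K_i) = 34.44 / 93.55 = 0.3681 m/day.
Q = K_eq · A · (Δh/L) = 0.3681 × 1440 × (8.41/34.44) = 129.5 m³/day.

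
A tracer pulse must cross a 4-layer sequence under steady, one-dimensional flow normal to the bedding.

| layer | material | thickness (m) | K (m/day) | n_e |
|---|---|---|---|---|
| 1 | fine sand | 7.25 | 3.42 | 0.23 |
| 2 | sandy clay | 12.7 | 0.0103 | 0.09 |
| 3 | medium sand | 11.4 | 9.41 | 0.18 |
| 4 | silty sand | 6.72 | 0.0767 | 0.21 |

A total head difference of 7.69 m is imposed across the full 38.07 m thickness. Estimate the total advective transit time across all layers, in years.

2.96

With flow normal to the layers, continuity requires the same specific discharge q through every layer.
Σ(b_i/K_i) = 7.25/3.42 + 12.7/0.0103 + 11.4/9.41 + 6.72/0.0767 = 1324 d.
q = Δh / Σ(b_i/K_i) = 7.69 / 1324 = 0.005808 m/day.
In each layer the seepage velocity is v_i = q/n_i, so the layer transit time is t_i = b_i·n_i / q:
  layer 1 (fine sand): t_1 = 7.25 × 0.23 / 0.005808 = 287.1 d
  layer 2 (sandy clay): t_2 = 12.7 × 0.09 / 0.005808 = 196.8 d
  layer 3 (medium sand): t_3 = 11.4 × 0.18 / 0.005808 = 353.3 d
  layer 4 (silty sand): t_4 = 6.72 × 0.21 / 0.005808 = 243.0 d
Total t = Σ t_i = 1080 days = 2.957 years.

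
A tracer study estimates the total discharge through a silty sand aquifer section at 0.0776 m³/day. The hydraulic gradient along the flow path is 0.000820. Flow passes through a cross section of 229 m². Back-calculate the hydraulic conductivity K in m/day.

0.413

Hydraulic gradient i = 0.000820.
From Q = K·A·i, K = Q / (A·i) = 0.0776 / (229.0 × 0.0008200) = 0.4132 m/day.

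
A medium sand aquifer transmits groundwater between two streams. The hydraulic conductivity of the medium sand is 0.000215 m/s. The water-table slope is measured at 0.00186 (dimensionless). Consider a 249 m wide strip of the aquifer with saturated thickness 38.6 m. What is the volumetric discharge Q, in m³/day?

332

Convert K: 0.000215 m/s × 86400 = 18.58 m/day.
Cross-sectional area A = 249 × 38.6 = 9611 m².
Hydraulic gradient i = 0.00186.
Darcy's law: Q = K · A · i = 18.58 × 9611 × 0.001860 = 332.1 m³/day.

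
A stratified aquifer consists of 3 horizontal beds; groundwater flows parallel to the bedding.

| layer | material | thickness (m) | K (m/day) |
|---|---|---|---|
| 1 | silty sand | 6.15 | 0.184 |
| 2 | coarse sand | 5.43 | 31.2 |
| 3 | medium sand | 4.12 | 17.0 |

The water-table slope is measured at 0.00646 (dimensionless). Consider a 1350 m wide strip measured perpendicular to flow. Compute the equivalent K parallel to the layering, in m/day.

15.3

Flow is parallel to layering, so each bed carries its own Darcy discharge and the transmissivities add.
Σ(K_i·b_i) = 0.184×6.15 + 31.2×5.43 + 17.0×4.12 = 240.6 m²/day.
Total thickness b = 15.70 m, so K_eq = Σ(K_i·b_i)/b = 15.32 m/day.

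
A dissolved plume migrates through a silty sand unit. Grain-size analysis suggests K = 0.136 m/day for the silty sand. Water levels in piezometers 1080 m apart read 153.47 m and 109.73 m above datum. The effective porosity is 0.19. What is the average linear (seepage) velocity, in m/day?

Hydraulic gradient i = (153.47 − 109.73) / 1080 = 43.74 / 1080 = 0.04050.
Darcy flux q = K · i = 0.1360 × 0.04050 = 0.005508 m/day.
Seepage velocity v = q / n_e = 0.005508 / 0.19 = 0.02899 m/day.

0.0290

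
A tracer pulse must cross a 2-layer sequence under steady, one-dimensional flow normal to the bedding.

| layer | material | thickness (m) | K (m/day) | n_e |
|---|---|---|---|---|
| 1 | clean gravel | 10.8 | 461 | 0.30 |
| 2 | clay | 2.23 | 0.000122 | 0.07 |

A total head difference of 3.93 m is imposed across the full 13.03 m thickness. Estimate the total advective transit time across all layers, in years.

43.2

With flow normal to the layers, continuity requires the same specific discharge q through every layer.
Σ(b_i/K_i) = 10.8/461 + 2.23/0.000122 = 18279 d.
q = Δh / Σ(b_i/K_i) = 3.93 / 18279 = 0.0002150 m/day.
In each layer the seepage velocity is v_i = q/n_i, so the layer transit time is t_i = b_i·n_i / q:
  layer 1 (clean gravel): t_1 = 10.8 × 0.30 / 0.0002150 = 15069 d
  layer 2 (clay): t_2 = 2.23 × 0.07 / 0.0002150 = 726.0 d
Total t = Σ t_i = 15796 days = 43.25 years.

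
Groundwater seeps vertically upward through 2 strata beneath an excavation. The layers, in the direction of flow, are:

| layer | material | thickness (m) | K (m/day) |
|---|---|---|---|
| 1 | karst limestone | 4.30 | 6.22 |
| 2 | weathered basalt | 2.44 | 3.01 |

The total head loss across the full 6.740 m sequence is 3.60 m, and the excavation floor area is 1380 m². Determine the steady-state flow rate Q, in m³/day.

Flow is perpendicular to layering, so the layers act in series and the equivalent K is the thickness-weighted harmonic mean.
Total thickness L = 4.30 + 2.44 = 6.740 m.
Σ(b_i/K_i) = 4.30/6.22 + 2.44/3.01 = 1.502 d.
K_eq = L / Σ(b_i/K_i) = 6.740 / 1.502 = 4.488 m/day.
Q = K_eq · A · (Δh/L) = 4.488 × 1380 × (3.60/6.740) = 3308 m³/day.

3310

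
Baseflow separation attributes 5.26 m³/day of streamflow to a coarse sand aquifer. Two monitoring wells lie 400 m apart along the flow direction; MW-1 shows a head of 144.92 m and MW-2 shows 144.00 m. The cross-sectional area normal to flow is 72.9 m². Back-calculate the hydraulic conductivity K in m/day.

31.4

Hydraulic gradient i = (144.92 − 144.00) / 400 = 0.92 / 400 = 0.002300.
From Q = K·A·i, K = Q / (A·i) = 5.26 / (72.90 × 0.002300) = 31.37 m/day.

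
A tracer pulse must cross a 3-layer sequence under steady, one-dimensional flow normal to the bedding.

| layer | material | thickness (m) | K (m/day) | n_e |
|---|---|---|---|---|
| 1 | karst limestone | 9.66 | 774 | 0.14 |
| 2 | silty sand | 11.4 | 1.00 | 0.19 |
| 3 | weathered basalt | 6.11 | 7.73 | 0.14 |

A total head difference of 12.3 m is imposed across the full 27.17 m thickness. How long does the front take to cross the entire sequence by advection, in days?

With flow normal to the layers, continuity requires the same specific discharge q through every layer.
Σ(b_i/K_i) = 9.66/774 + 11.4/1.00 + 6.11/7.73 = 12.20 d.
q = Δh / Σ(b_i/K_i) = 12.3 / 12.20 = 1.008 m/day.
In each layer the seepage velocity is v_i = q/n_i, so the layer transit time is t_i = b_i·n_i / q:
  layer 1 (karst limestone): t_1 = 9.66 × 0.14 / 1.008 = 1.342 d
  layer 2 (silty sand): t_2 = 11.4 × 0.19 / 1.008 = 2.149 d
  layer 3 (weathered basalt): t_3 = 6.11 × 0.14 / 1.008 = 0.8486 d
Total t = Σ t_i = 4.339 days.

4.34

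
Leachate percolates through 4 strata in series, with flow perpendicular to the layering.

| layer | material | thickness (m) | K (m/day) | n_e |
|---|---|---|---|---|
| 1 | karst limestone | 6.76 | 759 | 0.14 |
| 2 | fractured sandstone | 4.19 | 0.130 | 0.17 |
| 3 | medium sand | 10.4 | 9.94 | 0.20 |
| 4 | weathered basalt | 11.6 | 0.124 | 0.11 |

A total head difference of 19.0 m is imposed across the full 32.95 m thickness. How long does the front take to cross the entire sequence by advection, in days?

33.5

With flow normal to the layers, continuity requires the same specific discharge q through every layer.
Σ(b_i/K_i) = 6.76/759 + 4.19/0.130 + 10.4/9.94 + 11.6/0.124 = 126.8 d.
q = Δh / Σ(b_i/K_i) = 19.0 / 126.8 = 0.1498 m/day.
In each layer the seepage velocity is v_i = q/n_i, so the layer transit time is t_i = b_i·n_i / q:
  layer 1 (karst limestone): t_1 = 6.76 × 0.14 / 0.1498 = 6.318 d
  layer 2 (fractured sandstone): t_2 = 4.19 × 0.17 / 0.1498 = 4.755 d
  layer 3 (medium sand): t_3 = 10.4 × 0.20 / 0.1498 = 13.89 d
  layer 4 (weathered basalt): t_4 = 11.6 × 0.11 / 0.1498 = 8.518 d
Total t = Σ t_i = 33.48 days.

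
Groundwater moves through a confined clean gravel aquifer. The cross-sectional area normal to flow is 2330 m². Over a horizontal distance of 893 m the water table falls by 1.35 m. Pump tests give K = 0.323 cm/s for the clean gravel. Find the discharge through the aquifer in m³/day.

Convert K: 0.323 cm/s × 864 = 279.1 m/day.
Hydraulic gradient i = Δh / L = 1.35 / 893 = 0.001512.
Darcy's law: Q = K · A · i = 279.1 × 2330 × 0.001512 = 983.0 m³/day.

983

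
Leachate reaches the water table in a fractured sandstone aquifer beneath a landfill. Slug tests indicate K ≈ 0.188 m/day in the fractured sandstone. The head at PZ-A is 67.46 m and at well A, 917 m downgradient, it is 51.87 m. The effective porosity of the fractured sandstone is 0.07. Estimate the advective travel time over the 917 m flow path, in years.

55.0

Hydraulic gradient i = (67.46 − 51.87) / 917 = 15.59 / 917 = 0.01700.
Darcy flux q = K · i = 0.1880 × 0.01700 = 0.003196 m/day.
Seepage velocity v = q / n_e = 0.003196 / 0.07 = 0.04566 m/day.
Travel time t = L / v = 917 / 0.04566 = 20083 days = 54.98 years.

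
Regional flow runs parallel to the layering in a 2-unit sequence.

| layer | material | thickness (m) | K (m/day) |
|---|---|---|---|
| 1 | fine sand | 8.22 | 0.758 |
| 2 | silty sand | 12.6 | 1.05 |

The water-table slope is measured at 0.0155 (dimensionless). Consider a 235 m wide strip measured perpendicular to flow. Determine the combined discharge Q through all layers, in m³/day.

70.9

Flow is parallel to layering, so each bed carries its own Darcy discharge and the transmissivities add.
Σ(K_i·b_i) = 0.758×8.22 + 1.05×12.6 = 19.46 m²/day.
Hydraulic gradient i = 0.0155.
Q = Σ(K_i·b_i) · W · i = 19.46 × 235 × 0.01550 = 70.89 m³/day.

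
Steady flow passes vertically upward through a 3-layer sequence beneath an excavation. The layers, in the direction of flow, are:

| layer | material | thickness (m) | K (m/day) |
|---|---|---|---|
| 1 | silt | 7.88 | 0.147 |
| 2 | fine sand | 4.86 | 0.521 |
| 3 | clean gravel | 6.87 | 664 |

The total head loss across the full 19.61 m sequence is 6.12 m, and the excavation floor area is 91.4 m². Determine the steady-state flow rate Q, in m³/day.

Flow is perpendicular to layering, so the layers act in series and the equivalent K is the thickness-weighted harmonic mean.
Total thickness L = 7.88 + 4.86 + 6.87 = 19.61 m.
Σ(b_i/K_i) = 7.88/0.147 + 4.86/0.521 + 6.87/664 = 62.94 d.
K_eq = L / Σ(b_i/K_i) = 19.61 / 62.94 = 0.3115 m/day.
Q = K_eq · A · (Δh/L) = 0.3115 × 91.4 × (6.12/19.61) = 8.887 m³/day.

8.89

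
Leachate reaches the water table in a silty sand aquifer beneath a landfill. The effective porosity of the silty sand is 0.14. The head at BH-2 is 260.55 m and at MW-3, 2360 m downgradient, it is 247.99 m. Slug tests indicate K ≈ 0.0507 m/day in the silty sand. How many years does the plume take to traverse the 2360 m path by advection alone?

3350

Hydraulic gradient i = (260.55 − 247.99) / 2360 = 12.56 / 2360 = 0.005322.
Darcy flux q = K · i = 0.05070 × 0.005322 = 0.0002698 m/day.
Seepage velocity v = q / n_e = 0.0002698 / 0.14 = 0.001927 m/day.
Travel time t = L / v = 2360 / 0.001927 = 1.224e+06 days = 3352 years.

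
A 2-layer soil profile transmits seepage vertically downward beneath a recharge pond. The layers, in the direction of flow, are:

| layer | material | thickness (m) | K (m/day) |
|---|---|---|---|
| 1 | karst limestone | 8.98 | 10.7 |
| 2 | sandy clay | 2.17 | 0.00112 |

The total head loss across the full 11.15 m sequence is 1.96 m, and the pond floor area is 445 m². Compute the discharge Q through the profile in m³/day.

0.450

Flow is perpendicular to layering, so the layers act in series and the equivalent K is the thickness-weighted harmonic mean.
Total thickness L = 8.98 + 2.17 = 11.15 m.
Σ(b_i/K_i) = 8.98/10.7 + 2.17/0.00112 = 1938 d.
K_eq = L / Σ(b_i/K_i) = 11.15 / 1938 = 0.005752 m/day.
Q = K_eq · A · (Δh/L) = 0.005752 × 445 × (1.96/11.15) = 0.4500 m³/day.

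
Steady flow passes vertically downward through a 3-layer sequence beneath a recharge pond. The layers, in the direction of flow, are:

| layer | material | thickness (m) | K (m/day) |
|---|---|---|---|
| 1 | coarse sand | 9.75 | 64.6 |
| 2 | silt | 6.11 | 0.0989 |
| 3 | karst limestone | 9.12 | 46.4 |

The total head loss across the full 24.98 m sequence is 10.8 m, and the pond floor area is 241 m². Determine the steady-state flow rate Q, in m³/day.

Flow is perpendicular to layering, so the layers act in series and the equivalent K is the thickness-weighted harmonic mean.
Total thickness L = 9.75 + 6.11 + 9.12 = 24.98 m.
Σ(b_i/K_i) = 9.75/64.6 + 6.11/0.0989 + 9.12/46.4 = 62.13 d.
K_eq = L / Σ(b_i/K_i) = 24.98 / 62.13 = 0.4021 m/day.
Q = K_eq · A · (Δh/L) = 0.4021 × 241 × (10.8/24.98) = 41.89 m³/day.

41.9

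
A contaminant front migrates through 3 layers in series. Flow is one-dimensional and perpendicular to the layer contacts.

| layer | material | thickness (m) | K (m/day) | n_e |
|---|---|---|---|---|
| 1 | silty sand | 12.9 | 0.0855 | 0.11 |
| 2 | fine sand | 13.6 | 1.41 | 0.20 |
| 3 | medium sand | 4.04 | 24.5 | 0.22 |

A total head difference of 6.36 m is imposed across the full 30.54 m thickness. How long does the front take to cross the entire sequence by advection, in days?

With flow normal to the layers, continuity requires the same specific discharge q through every layer.
Σ(b_i/K_i) = 12.9/0.0855 + 13.6/1.41 + 4.04/24.5 = 160.7 d.
q = Δh / Σ(b_i/K_i) = 6.36 / 160.7 = 0.03958 m/day.
In each layer the seepage velocity is v_i = q/n_i, so the layer transit time is t_i = b_i·n_i / q:
  layer 1 (silty sand): t_1 = 12.9 × 0.11 / 0.03958 = 35.85 d
  layer 2 (fine sand): t_2 = 13.6 × 0.20 / 0.03958 = 68.72 d
  layer 3 (medium sand): t_3 = 4.04 × 0.22 / 0.03958 = 22.46 d
Total t = Σ t_i = 127.0 days.

127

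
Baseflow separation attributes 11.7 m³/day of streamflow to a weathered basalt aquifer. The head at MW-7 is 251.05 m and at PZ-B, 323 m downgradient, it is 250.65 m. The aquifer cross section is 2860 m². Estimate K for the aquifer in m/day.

Hydraulic gradient i = (251.05 − 250.65) / 323 = 0.4 / 323 = 0.001238.
From Q = K·A·i, K = Q / (A·i) = 11.7 / (2860 × 0.001238) = 3.303 m/day.

3.30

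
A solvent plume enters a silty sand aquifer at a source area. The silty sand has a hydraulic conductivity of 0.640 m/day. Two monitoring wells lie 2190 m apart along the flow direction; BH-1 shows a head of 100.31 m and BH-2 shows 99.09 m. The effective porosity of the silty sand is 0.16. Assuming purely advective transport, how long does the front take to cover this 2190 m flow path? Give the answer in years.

Hydraulic gradient i = (100.31 − 99.09) / 2190 = 1.22 / 2190 = 0.0005571.
Darcy flux q = K · i = 0.6400 × 0.0005571 = 0.0003565 m/day.
Seepage velocity v = q / n_e = 0.0003565 / 0.16 = 0.002228 m/day.
Travel time t = L / v = 2190 / 0.002228 = 9.828e+05 days = 2691 years.

2690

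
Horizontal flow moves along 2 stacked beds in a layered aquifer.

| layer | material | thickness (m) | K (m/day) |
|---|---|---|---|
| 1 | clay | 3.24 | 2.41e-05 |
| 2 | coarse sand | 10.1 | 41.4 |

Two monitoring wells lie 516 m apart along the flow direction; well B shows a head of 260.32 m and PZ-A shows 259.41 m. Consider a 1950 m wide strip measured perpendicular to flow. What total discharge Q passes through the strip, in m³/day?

Flow is parallel to layering, so each bed carries its own Darcy discharge and the transmissivities add.
Σ(K_i·b_i) = 2.41e-05×3.24 + 41.4×10.1 = 418.1 m²/day.
Hydraulic gradient i = (260.32 − 259.41) / 516 = 0.91 / 516 = 0.001764.
Q = Σ(K_i·b_i) · W · i = 418.1 × 1950 × 0.001764 = 1438 m³/day.

1440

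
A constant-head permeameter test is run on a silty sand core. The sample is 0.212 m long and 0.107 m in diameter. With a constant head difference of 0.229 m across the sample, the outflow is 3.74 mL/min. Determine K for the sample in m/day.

Cross-sectional area A = π·(d/2)² = π × (0.107/2)² = 0.008992 m².
Convert discharge: 3.74 mL/min = 6.233e-08 m³/s.
Darcy's law rearranged: K = Q·L / (A·Δh) = 6.233e-08 × 0.212 / (0.008992 × 0.229) = 6.417e-06 m/s = 0.5545 m/day.

0.554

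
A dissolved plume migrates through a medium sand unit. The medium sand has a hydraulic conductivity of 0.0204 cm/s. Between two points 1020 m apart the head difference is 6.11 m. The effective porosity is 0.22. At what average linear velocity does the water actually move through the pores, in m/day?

0.480

Convert K: 0.0204 cm/s × 864 = 17.63 m/day.
Hydraulic gradient i = Δh / L = 6.11 / 1020 = 0.005990.
Darcy flux q = K · i = 17.63 × 0.005990 = 0.1056 m/day.
Seepage velocity v = q / n_e = 0.1056 / 0.22 = 0.4799 m/day.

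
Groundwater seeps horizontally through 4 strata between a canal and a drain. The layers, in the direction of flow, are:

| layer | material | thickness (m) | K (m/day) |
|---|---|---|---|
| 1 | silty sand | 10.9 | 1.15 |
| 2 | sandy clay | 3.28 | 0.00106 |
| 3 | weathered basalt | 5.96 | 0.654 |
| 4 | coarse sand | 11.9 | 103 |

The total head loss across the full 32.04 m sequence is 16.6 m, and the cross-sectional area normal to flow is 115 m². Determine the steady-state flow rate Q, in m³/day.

Flow is perpendicular to layering, so the layers act in series and the equivalent K is the thickness-weighted harmonic mean.
Total thickness L = 10.9 + 3.28 + 5.96 + 11.9 = 32.04 m.
Σ(b_i/K_i) = 10.9/1.15 + 3.28/0.00106 + 5.96/0.654 + 11.9/103 = 3113 d.
K_eq = L / Σ(b_i/K_i) = 32.04 / 3113 = 0.01029 m/day.
Q = K_eq · A · (Δh/L) = 0.01029 × 115 × (16.6/32.04) = 0.6132 m³/day.

0.613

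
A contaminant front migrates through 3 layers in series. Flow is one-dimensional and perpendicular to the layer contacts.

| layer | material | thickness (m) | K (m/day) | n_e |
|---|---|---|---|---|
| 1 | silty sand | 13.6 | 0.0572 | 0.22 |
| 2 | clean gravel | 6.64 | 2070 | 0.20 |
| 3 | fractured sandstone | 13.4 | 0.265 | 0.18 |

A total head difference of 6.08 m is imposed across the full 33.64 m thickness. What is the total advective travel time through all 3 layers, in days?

With flow normal to the layers, continuity requires the same specific discharge q through every layer.
Σ(b_i/K_i) = 13.6/0.0572 + 6.64/2070 + 13.4/0.265 = 288.3 d.
q = Δh / Σ(b_i/K_i) = 6.08 / 288.3 = 0.02109 m/day.
In each layer the seepage velocity is v_i = q/n_i, so the layer transit time is t_i = b_i·n_i / q:
  layer 1 (silty sand): t_1 = 13.6 × 0.22 / 0.02109 = 141.9 d
  layer 2 (clean gravel): t_2 = 6.64 × 0.20 / 0.02109 = 62.98 d
  layer 3 (fractured sandstone): t_3 = 13.4 × 0.18 / 0.02109 = 114.4 d
Total t = Σ t_i = 319.3 days.

319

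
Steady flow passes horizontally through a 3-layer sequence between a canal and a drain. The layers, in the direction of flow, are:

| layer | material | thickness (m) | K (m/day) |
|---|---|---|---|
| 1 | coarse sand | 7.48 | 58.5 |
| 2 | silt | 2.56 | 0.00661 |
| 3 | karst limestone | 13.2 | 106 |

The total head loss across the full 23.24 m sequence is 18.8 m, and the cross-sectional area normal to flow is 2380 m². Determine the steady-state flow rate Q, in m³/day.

115

Flow is perpendicular to layering, so the layers act in series and the equivalent K is the thickness-weighted harmonic mean.
Total thickness L = 7.48 + 2.56 + 13.2 = 23.24 m.
Σ(b_i/K_i) = 7.48/58.5 + 2.56/0.00661 + 13.2/106 = 387.5 d.
K_eq = L / Σ(b_i/K_i) = 23.24 / 387.5 = 0.05997 m/day.
Q = K_eq · A · (Δh/L) = 0.05997 × 2380 × (18.8/23.24) = 115.5 m³/day.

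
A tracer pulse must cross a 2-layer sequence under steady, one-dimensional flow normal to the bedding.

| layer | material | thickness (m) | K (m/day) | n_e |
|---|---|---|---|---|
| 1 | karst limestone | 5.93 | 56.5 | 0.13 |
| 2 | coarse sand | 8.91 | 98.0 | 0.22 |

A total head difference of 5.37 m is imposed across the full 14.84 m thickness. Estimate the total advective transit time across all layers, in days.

With flow normal to the layers, continuity requires the same specific discharge q through every layer.
Σ(b_i/K_i) = 5.93/56.5 + 8.91/98.0 = 0.1959 d.
q = Δh / Σ(b_i/K_i) = 5.37 / 0.1959 = 27.42 m/day.
In each layer the seepage velocity is v_i = q/n_i, so the layer transit time is t_i = b_i·n_i / q:
  layer 1 (karst limestone): t_1 = 5.93 × 0.13 / 27.42 = 0.02812 d
  layer 2 (coarse sand): t_2 = 8.91 × 0.22 / 27.42 = 0.07150 d
Total t = Σ t_i = 0.09962 days.

0.0996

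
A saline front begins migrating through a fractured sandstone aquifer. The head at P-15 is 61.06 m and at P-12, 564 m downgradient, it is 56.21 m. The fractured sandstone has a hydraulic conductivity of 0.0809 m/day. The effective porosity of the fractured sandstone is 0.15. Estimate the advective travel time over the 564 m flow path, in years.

Hydraulic gradient i = (61.06 − 56.21) / 564 = 4.85 / 564 = 0.008599.
Darcy flux q = K · i = 0.08090 × 0.008599 = 0.0006957 m/day.
Seepage velocity v = q / n_e = 0.0006957 / 0.15 = 0.004638 m/day.
Travel time t = L / v = 564 / 0.004638 = 1.216e+05 days = 332.9 years.

333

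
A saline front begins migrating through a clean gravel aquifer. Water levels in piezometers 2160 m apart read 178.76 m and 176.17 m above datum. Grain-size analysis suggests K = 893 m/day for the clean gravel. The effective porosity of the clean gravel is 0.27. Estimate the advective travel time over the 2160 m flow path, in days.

545

Hydraulic gradient i = (178.76 − 176.17) / 2160 = 2.59 / 2160 = 0.001199.
Darcy flux q = K · i = 893.0 × 0.001199 = 1.071 m/day.
Seepage velocity v = q / n_e = 1.071 / 0.27 = 3.966 m/day.
Travel time t = L / v = 2160 / 3.966 = 544.7 days.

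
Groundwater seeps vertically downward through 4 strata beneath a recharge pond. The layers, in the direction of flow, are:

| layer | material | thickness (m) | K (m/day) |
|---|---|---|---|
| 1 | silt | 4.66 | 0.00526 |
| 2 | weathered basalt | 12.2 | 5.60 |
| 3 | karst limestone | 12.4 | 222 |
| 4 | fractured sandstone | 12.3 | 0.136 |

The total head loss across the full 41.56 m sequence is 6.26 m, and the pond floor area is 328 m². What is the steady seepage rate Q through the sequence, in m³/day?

2.10

Flow is perpendicular to layering, so the layers act in series and the equivalent K is the thickness-weighted harmonic mean.
Total thickness L = 4.66 + 12.2 + 12.4 + 12.3 = 41.56 m.
Σ(b_i/K_i) = 4.66/0.00526 + 12.2/5.60 + 12.4/222 + 12.3/0.136 = 978.6 d.
K_eq = L / Σ(b_i/K_i) = 41.56 / 978.6 = 0.04247 m/day.
Q = K_eq · A · (Δh/L) = 0.04247 × 328 × (6.26/41.56) = 2.098 m³/day.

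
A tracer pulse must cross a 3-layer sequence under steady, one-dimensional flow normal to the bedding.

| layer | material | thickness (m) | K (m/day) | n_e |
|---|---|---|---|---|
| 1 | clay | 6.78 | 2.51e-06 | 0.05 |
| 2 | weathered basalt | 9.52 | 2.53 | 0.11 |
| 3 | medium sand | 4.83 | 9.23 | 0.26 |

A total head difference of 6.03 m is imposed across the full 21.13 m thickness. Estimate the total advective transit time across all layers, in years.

3240

With flow normal to the layers, continuity requires the same specific discharge q through every layer.
Σ(b_i/K_i) = 6.78/2.51e-06 + 9.52/2.53 + 4.83/9.23 = 2.701e+06 d.
q = Δh / Σ(b_i/K_i) = 6.03 / 2.701e+06 = 2.232e-06 m/day.
In each layer the seepage velocity is v_i = q/n_i, so the layer transit time is t_i = b_i·n_i / q:
  layer 1 (clay): t_1 = 6.78 × 0.05 / 2.232e-06 = 1.519e+05 d
  layer 2 (weathered basalt): t_2 = 9.52 × 0.11 / 2.232e-06 = 4.691e+05 d
  layer 3 (medium sand): t_3 = 4.83 × 0.26 / 2.232e-06 = 5.625e+05 d
Total t = Σ t_i = 1.184e+06 days = 3240 years.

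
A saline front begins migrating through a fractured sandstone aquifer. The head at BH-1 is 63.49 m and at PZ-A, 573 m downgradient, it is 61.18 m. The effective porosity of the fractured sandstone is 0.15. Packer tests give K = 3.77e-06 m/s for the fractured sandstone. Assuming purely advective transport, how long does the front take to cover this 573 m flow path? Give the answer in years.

Convert K: 3.77e-06 m/s × 86400 = 0.3257 m/day.
Hydraulic gradient i = (63.49 − 61.18) / 573 = 2.31 / 573 = 0.004031.
Darcy flux q = K · i = 0.3257 × 0.004031 = 0.001313 m/day.
Seepage velocity v = q / n_e = 0.001313 / 0.15 = 0.008754 m/day.
Travel time t = L / v = 573 / 0.008754 = 65454 days = 179.2 years.

179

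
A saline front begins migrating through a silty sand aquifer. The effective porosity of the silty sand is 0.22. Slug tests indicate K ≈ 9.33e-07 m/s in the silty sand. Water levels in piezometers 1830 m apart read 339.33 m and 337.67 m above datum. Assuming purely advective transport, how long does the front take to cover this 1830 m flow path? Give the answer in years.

15100

Convert K: 9.33e-07 m/s × 86400 = 0.08061 m/day.
Hydraulic gradient i = (339.33 − 337.67) / 1830 = 1.66 / 1830 = 0.0009071.
Darcy flux q = K · i = 0.08061 × 0.0009071 = 7.312e-05 m/day.
Seepage velocity v = q / n_e = 7.312e-05 / 0.22 = 0.0003324 m/day.
Travel time t = L / v = 1830 / 0.0003324 = 5.506e+06 days = 15074 years.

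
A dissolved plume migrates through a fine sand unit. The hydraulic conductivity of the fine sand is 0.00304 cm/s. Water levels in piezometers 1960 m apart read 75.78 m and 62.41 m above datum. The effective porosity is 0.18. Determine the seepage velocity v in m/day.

Convert K: 0.00304 cm/s × 864 = 2.627 m/day.
Hydraulic gradient i = (75.78 − 62.41) / 1960 = 13.37 / 1960 = 0.006821.
Darcy flux q = K · i = 2.627 × 0.006821 = 0.01792 m/day.
Seepage velocity v = q / n_e = 0.01792 / 0.18 = 0.09954 m/day.

0.0995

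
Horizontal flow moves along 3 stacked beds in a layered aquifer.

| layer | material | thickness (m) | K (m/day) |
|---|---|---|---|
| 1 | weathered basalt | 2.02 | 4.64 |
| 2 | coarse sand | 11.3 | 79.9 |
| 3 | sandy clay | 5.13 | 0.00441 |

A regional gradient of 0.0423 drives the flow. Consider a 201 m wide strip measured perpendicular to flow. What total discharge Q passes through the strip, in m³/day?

7760

Flow is parallel to layering, so each bed carries its own Darcy discharge and the transmissivities add.
Σ(K_i·b_i) = 4.64×2.02 + 79.9×11.3 + 0.00441×5.13 = 912.3 m²/day.
Hydraulic gradient i = 0.0423.
Q = Σ(K_i·b_i) · W · i = 912.3 × 201 × 0.04230 = 7756 m³/day.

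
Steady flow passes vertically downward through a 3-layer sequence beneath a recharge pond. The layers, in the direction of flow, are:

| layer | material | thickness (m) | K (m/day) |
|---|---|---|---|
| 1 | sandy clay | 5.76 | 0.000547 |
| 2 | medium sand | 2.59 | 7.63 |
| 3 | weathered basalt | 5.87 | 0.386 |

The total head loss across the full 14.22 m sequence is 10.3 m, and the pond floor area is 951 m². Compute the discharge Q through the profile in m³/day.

0.929

Flow is perpendicular to layering, so the layers act in series and the equivalent K is the thickness-weighted harmonic mean.
Total thickness L = 5.76 + 2.59 + 5.87 = 14.22 m.
Σ(b_i/K_i) = 5.76/0.000547 + 2.59/7.63 + 5.87/0.386 = 10546 d.
K_eq = L / Σ(b_i/K_i) = 14.22 / 10546 = 0.001348 m/day.
Q = K_eq · A · (Δh/L) = 0.001348 × 951 × (10.3/14.22) = 0.9288 m³/day.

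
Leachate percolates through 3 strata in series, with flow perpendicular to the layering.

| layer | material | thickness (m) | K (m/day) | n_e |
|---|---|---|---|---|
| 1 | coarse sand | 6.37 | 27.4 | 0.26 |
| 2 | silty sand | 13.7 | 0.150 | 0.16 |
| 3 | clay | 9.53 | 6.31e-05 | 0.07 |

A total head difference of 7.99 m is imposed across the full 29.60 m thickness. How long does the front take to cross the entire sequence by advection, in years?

234

With flow normal to the layers, continuity requires the same specific discharge q through every layer.
Σ(b_i/K_i) = 6.37/27.4 + 13.7/0.150 + 9.53/6.31e-05 = 1.511e+05 d.
q = Δh / Σ(b_i/K_i) = 7.99 / 1.511e+05 = 5.287e-05 m/day.
In each layer the seepage velocity is v_i = q/n_i, so the layer transit time is t_i = b_i·n_i / q:
  layer 1 (coarse sand): t_1 = 6.37 × 0.26 / 5.287e-05 = 31325 d
  layer 2 (silty sand): t_2 = 13.7 × 0.16 / 5.287e-05 = 41459 d
  layer 3 (clay): t_3 = 9.53 × 0.07 / 5.287e-05 = 12617 d
Total t = Σ t_i = 85402 days = 233.8 years.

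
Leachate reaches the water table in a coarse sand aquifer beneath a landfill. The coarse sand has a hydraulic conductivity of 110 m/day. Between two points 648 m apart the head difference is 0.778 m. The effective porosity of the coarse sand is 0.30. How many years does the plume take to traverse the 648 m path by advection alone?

4.03

Hydraulic gradient i = Δh / L = 0.778 / 648 = 0.001201.
Darcy flux q = K · i = 110.0 × 0.001201 = 0.1321 m/day.
Seepage velocity v = q / n_e = 0.1321 / 0.30 = 0.4402 m/day.
Travel time t = L / v = 648 / 0.4402 = 1472 days = 4.030 years.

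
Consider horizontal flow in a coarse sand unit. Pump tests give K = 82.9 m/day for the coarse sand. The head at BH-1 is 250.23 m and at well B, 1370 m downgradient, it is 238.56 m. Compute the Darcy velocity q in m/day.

Hydraulic gradient i = (250.23 − 238.56) / 1370 = 11.67 / 1370 = 0.008518.
Specific discharge q = K · i = 82.90 × 0.008518 = 0.7062 m/day.

0.706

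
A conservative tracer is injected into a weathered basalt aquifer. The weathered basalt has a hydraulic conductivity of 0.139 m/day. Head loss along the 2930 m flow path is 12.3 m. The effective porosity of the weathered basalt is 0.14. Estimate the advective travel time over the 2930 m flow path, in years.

1920

Hydraulic gradient i = Δh / L = 12.3 / 2930 = 0.004198.
Darcy flux q = K · i = 0.1390 × 0.004198 = 0.0005835 m/day.
Seepage velocity v = q / n_e = 0.0005835 / 0.14 = 0.004168 m/day.
Travel time t = L / v = 2930 / 0.004168 = 7.030e+05 days = 1925 years.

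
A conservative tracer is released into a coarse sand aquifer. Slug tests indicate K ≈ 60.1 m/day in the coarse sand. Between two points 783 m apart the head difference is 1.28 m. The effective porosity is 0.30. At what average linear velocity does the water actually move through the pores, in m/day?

0.327

Hydraulic gradient i = Δh / L = 1.28 / 783 = 0.001635.
Darcy flux q = K · i = 60.10 × 0.001635 = 0.09825 m/day.
Seepage velocity v = q / n_e = 0.09825 / 0.30 = 0.3275 m/day.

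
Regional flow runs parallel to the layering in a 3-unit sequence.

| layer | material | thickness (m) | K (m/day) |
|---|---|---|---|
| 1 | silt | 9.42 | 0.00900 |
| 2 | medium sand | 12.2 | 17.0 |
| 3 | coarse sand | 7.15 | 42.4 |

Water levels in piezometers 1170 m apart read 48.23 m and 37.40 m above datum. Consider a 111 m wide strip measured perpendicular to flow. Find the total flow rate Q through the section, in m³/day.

Flow is parallel to layering, so each bed carries its own Darcy discharge and the transmissivities add.
Σ(K_i·b_i) = 0.00900×9.42 + 17.0×12.2 + 42.4×7.15 = 510.6 m²/day.
Hydraulic gradient i = (48.23 − 37.40) / 1170 = 10.83 / 1170 = 0.009256.
Q = Σ(K_i·b_i) · W · i = 510.6 × 111 × 0.009256 = 524.7 m³/day.

525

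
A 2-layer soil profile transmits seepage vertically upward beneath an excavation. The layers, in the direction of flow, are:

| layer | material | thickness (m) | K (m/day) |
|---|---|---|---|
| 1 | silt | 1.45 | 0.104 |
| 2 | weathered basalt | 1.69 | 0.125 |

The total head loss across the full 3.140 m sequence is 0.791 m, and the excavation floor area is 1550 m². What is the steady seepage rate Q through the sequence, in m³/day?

Flow is perpendicular to layering, so the layers act in series and the equivalent K is the thickness-weighted harmonic mean.
Total thickness L = 1.45 + 1.69 = 3.140 m.
Σ(b_i/K_i) = 1.45/0.104 + 1.69/0.125 = 27.46 d.
K_eq = L / Σ(b_i/K_i) = 3.140 / 27.46 = 0.1143 m/day.
Q = K_eq · A · (Δh/L) = 0.1143 × 1550 × (0.791/3.140) = 44.64 m³/day.

44.6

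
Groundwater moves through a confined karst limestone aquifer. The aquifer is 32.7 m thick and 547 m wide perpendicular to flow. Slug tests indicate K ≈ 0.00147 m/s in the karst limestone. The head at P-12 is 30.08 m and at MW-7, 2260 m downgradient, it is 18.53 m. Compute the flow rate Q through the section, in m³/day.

Convert K: 0.00147 m/s × 86400 = 127.0 m/day.
Cross-sectional area A = 547 × 32.7 = 17887 m².
Hydraulic gradient i = (30.08 − 18.53) / 2260 = 11.55 / 2260 = 0.005111.
Darcy's law: Q = K · A · i = 127.0 × 17887 × 0.005111 = 11610 m³/day.

11600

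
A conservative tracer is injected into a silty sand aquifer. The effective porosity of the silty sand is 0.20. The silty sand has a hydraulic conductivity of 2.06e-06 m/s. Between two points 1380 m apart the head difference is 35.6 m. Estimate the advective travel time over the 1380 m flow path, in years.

165

Convert K: 2.06e-06 m/s × 86400 = 0.1780 m/day.
Hydraulic gradient i = Δh / L = 35.6 / 1380 = 0.02580.
Darcy flux q = K · i = 0.1780 × 0.02580 = 0.004591 m/day.
Seepage velocity v = q / n_e = 0.004591 / 0.20 = 0.02296 m/day.
Travel time t = L / v = 1380 / 0.02296 = 60111 days = 164.6 years.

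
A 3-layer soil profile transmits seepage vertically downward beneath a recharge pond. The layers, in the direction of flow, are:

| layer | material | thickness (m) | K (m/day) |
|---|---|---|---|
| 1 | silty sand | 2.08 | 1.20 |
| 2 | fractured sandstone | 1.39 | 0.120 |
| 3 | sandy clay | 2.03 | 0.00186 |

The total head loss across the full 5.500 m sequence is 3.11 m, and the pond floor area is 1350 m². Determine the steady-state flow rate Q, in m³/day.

Flow is perpendicular to layering, so the layers act in series and the equivalent K is the thickness-weighted harmonic mean.
Total thickness L = 2.08 + 1.39 + 2.03 = 5.500 m.
Σ(b_i/K_i) = 2.08/1.20 + 1.39/0.120 + 2.03/0.00186 = 1105 d.
K_eq = L / Σ(b_i/K_i) = 5.500 / 1105 = 0.004979 m/day.
Q = K_eq · A · (Δh/L) = 0.004979 × 1350 × (3.11/5.500) = 3.801 m³/day.

3.80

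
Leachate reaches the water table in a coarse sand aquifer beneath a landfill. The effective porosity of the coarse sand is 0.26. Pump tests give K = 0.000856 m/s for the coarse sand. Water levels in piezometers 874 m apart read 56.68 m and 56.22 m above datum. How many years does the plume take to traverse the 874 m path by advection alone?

Convert K: 0.000856 m/s × 86400 = 73.96 m/day.
Hydraulic gradient i = (56.68 − 56.22) / 874 = 0.46 / 874 = 0.0005263.
Darcy flux q = K · i = 73.96 × 0.0005263 = 0.03893 m/day.
Seepage velocity v = q / n_e = 0.03893 / 0.26 = 0.1497 m/day.
Travel time t = L / v = 874 / 0.1497 = 5838 days = 15.98 years.

16.0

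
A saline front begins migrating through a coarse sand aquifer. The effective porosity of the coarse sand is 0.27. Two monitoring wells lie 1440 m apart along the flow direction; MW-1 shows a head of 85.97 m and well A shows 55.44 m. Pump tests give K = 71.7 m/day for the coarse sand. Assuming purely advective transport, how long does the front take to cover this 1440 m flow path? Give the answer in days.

256

Hydraulic gradient i = (85.97 − 55.44) / 1440 = 30.53 / 1440 = 0.02120.
Darcy flux q = K · i = 71.70 × 0.02120 = 1.520 m/day.
Seepage velocity v = q / n_e = 1.520 / 0.27 = 5.630 m/day.
Travel time t = L / v = 1440 / 5.630 = 255.8 days.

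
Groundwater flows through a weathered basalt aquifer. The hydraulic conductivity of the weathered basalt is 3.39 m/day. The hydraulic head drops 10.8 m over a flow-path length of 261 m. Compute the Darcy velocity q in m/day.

0.140

Hydraulic gradient i = Δh / L = 10.8 / 261 = 0.04138.
Specific discharge q = K · i = 3.390 × 0.04138 = 0.1403 m/day.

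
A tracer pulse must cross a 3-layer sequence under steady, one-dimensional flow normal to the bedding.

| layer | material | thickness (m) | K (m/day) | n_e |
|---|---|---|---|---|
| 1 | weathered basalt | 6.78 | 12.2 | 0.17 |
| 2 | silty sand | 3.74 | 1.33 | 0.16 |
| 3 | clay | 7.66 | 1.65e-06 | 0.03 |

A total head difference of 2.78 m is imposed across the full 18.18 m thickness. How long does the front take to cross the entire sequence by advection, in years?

9060

With flow normal to the layers, continuity requires the same specific discharge q through every layer.
Σ(b_i/K_i) = 6.78/12.2 + 3.74/1.33 + 7.66/1.65e-06 = 4.642e+06 d.
q = Δh / Σ(b_i/K_i) = 2.78 / 4.642e+06 = 5.988e-07 m/day.
In each layer the seepage velocity is v_i = q/n_i, so the layer transit time is t_i = b_i·n_i / q:
  layer 1 (weathered basalt): t_1 = 6.78 × 0.17 / 5.988e-07 = 1.925e+06 d
  layer 2 (silty sand): t_2 = 3.74 × 0.16 / 5.988e-07 = 9.993e+05 d
  layer 3 (clay): t_3 = 7.66 × 0.03 / 5.988e-07 = 3.838e+05 d
Total t = Σ t_i = 3.308e+06 days = 9056 years.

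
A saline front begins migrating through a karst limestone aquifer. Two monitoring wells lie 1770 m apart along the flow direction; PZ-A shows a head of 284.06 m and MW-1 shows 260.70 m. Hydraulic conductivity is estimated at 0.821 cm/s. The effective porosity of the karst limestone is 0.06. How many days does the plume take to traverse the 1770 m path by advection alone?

11.3

Convert K: 0.821 cm/s × 864 = 709.3 m/day.
Hydraulic gradient i = (284.06 − 260.70) / 1770 = 23.36 / 1770 = 0.01320.
Darcy flux q = K · i = 709.3 × 0.01320 = 9.362 m/day.
Seepage velocity v = q / n_e = 9.362 / 0.06 = 156.0 m/day.
Travel time t = L / v = 1770 / 156.0 = 11.34 days.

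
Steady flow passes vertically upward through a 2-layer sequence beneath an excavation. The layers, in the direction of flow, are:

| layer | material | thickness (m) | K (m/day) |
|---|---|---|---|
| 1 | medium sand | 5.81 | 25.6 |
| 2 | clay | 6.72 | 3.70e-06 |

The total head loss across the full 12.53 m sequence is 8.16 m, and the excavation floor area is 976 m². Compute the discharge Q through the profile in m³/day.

0.00439

Flow is perpendicular to layering, so the layers act in series and the equivalent K is the thickness-weighted harmonic mean.
Total thickness L = 5.81 + 6.72 = 12.53 m.
Σ(b_i/K_i) = 5.81/25.6 + 6.72/3.70e-06 = 1.816e+06 d.
K_eq = L / Σ(b_i/K_i) = 12.53 / 1.816e+06 = 6.899e-06 m/day.
Q = K_eq · A · (Δh/L) = 6.899e-06 × 976 × (8.16/12.53) = 0.004385 m³/day.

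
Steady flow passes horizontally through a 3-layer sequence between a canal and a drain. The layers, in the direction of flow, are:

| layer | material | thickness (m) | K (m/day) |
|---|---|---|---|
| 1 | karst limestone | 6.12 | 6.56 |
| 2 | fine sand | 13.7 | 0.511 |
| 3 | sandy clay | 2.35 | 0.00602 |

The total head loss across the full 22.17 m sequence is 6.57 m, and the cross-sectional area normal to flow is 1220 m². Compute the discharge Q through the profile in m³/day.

19.2

Flow is perpendicular to layering, so the layers act in series and the equivalent K is the thickness-weighted harmonic mean.
Total thickness L = 6.12 + 13.7 + 2.35 = 22.17 m.
Σ(b_i/K_i) = 6.12/6.56 + 13.7/0.511 + 2.35/0.00602 = 418.1 d.
K_eq = L / Σ(b_i/K_i) = 22.17 / 418.1 = 0.05302 m/day.
Q = K_eq · A · (Δh/L) = 0.05302 × 1220 × (6.57/22.17) = 19.17 m³/day.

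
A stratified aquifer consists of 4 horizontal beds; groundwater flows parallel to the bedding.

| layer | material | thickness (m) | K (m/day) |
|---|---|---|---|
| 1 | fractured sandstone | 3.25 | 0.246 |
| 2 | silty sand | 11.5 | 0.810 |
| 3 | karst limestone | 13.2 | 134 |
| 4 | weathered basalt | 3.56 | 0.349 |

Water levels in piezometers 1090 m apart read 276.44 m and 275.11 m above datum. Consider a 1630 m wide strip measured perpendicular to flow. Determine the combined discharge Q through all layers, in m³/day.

3540

Flow is parallel to layering, so each bed carries its own Darcy discharge and the transmissivities add.
Σ(K_i·b_i) = 0.246×3.25 + 0.810×11.5 + 134×13.2 + 0.349×3.56 = 1780 m²/day.
Hydraulic gradient i = (276.44 − 275.11) / 1090 = 1.33 / 1090 = 0.001220.
Q = Σ(K_i·b_i) · W · i = 1780 × 1630 × 0.001220 = 3541 m³/day.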